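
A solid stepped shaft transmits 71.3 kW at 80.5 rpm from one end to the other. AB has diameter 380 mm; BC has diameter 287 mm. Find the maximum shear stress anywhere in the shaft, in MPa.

1.82 MPa

ω = 2π·80.5/60 = 8.430 rad/s, so T = P/ω = 71.3×10³ / 8.430 = 8458 N·m.
Under the same torque, τ_max = 16T/(πd³) is largest where d is smallest — segment BC (d = 287 mm).
τ_max = 16·8458/(π·(0.287)³) = 1.822×10^6 Pa.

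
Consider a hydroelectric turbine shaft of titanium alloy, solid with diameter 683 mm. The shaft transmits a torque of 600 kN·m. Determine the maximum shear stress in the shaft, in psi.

J = πd⁴/32 = π(0.683)⁴/32 = 0.02136 m⁴.
τ_max = T·r/J = 600000 × 0.342 / 0.02136 = 9.591×10^6 Pa.

1390 psi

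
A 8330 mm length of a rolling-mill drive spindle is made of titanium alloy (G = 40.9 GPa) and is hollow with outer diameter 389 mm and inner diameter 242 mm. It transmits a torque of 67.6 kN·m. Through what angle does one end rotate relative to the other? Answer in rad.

0.00720 rad

J = π(d_o⁴ − d_i⁴)/32 = π(0.389⁴ − 0.242⁴)/32 = 1.911×10^-3 m⁴.
θ = T·L/(G·J) = 67600 × 8.33 / (40.9×10⁹ × 1.911×10^-3) = 7.203×10^-3 rad.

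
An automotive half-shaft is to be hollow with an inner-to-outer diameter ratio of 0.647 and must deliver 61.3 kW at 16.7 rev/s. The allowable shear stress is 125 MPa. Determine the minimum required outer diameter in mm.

30.7 mm

ω = 2π·16.7 = 104.9 rad/s, so T = P/ω = 61.3×10³ / 104.9 = 584.2 N·m.
For a hollow shaft with d_i/d_o = 0.647: τ_max = 16T/(π d_o³ (1−k⁴)), so d_o = [16T/(π τ_allow (1−k⁴))]^(1/3) = [16·584.2/(π·1.25×10^8·0.8248)]^(1/3) = 0.03067 m.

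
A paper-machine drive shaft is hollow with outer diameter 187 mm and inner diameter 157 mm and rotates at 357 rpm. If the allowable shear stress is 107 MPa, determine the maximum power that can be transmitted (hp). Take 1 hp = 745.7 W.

3470 hp

J = π(d_o⁴ − d_i⁴)/32 = π(0.187⁴ − 0.157⁴)/32 = 6.040×10^-5 m⁴.
T_max = τ_allow·J/r = 1.07×10^8 × 6.040×10^-5 / 0.0935 = 69120 N·m.
ω = 2π·357/60 = 37.38 rad/s, so P_max = T_max·ω = 2.584×10^6 W.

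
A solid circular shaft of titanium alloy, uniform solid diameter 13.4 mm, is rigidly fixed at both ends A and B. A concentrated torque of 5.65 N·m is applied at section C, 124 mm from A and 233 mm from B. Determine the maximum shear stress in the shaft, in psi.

With uniform GJ and both ends fixed, compatibility θ_AC = θ_CB gives T_A·a = T_B·b, together with T_A + T_B = T₀.
T_A = T₀·b/(a+b) = 5.650·233/357.0 = 3.688 N·m; T_B = 1.962 N·m.
τ in each portion: τ_AC = 7.81×10^6 Pa, τ_CB = 4.15×10^6 Pa; maximum is in AC.
τ_max = T_AC·r/J = 3.688·0.00670/3.17×10^-9 = 7.805×10^6 Pa.

1130 psi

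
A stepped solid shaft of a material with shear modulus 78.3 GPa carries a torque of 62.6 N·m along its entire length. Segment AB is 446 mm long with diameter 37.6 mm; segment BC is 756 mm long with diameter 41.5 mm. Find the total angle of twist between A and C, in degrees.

0.223°

J_AB = π(0.0376)⁴/32 = 1.96×10^-7 m⁴; J_BC = π(0.0415)⁴/32 = 2.91×10^-7 m⁴.
θ = (T/G)·Σ L_i/J_i = (62.60/78.3×10⁹)·(0.446/1.96×10^-7 + 0.756/2.91×10^-7) = 3.893×10^-3 rad.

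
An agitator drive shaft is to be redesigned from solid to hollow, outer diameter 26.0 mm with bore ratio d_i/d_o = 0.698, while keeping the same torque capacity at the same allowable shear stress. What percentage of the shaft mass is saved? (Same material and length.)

38.6 %

Equal τ_max and T ⇒ the solid shaft needs d_s³ = d_o³(1−k⁴), so d_s = 26.0·(1−0.698⁴)^(1/3) = 23.75 mm.
Area ratio A_h/A_s = d_o²(1−k²)/d_s² = (1−k²)/(1−k⁴)^(2/3) = 0.6143.
Mass saving = 1 − 0.6143 = 38.6 %.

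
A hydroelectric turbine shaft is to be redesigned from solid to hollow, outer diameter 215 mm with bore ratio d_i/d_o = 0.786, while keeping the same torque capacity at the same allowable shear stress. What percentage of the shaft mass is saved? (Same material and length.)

47.3 %

Equal τ_max and T ⇒ the solid shaft needs d_s³ = d_o³(1−k⁴), so d_s = 215·(1−0.786⁴)^(1/3) = 183.2 mm.
Area ratio A_h/A_s = d_o²(1−k²)/d_s² = (1−k²)/(1−k⁴)^(2/3) = 0.5266.
Mass saving = 1 − 0.5266 = 47.3 %.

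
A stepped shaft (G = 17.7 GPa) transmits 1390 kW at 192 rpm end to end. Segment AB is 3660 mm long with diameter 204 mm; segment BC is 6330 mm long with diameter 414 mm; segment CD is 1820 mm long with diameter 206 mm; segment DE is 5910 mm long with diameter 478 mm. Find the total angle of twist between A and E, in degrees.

ω = 2π·192/60 = 20.11 rad/s, so T = P/ω = 1390×10³ / 20.11 = 69130 N·m.
J_AB = π(0.204)⁴/32 = 1.70×10^-4 m⁴; J_BC = π(0.414)⁴/32 = 2.88×10^-3 m⁴; J_CD = π(0.206)⁴/32 = 1.77×10^-4 m⁴; J_DE = π(0.478)⁴/32 = 5.13×10^-3 m⁴.
θ = (T/G)·Σ L_i/J_i = (69130/17.7×10⁹)·(3.66/1.70×10^-4 + 6.33/2.88×10^-3 + 1.82/1.77×10^-4 + 5.91/5.13×10^-3) = 0.1374 rad.

7.87°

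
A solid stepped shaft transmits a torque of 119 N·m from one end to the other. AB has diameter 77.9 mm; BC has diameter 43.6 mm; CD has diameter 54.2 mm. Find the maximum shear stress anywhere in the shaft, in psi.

1060 psi

Under the same torque, τ_max = 16T/(πd³) is largest where d is smallest — segment BC (d = 43.6 mm).
τ_max = 16·119.0/(π·(0.0436)³) = 7.312×10^6 Pa.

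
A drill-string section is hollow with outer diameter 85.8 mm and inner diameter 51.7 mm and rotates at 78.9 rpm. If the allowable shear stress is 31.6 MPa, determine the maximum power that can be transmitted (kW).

28.1 kW

J = π(d_o⁴ − d_i⁴)/32 = π(0.0858⁴ − 0.0517⁴)/32 = 4.619×10^-6 m⁴.
T_max = τ_allow·J/r = 3.16×10^7 × 4.619×10^-6 / 0.0429 = 3402 N·m.
ω = 2π·78.9/60 = 8.262 rad/s, so P_max = T_max·ω = 2.811×10^4 W.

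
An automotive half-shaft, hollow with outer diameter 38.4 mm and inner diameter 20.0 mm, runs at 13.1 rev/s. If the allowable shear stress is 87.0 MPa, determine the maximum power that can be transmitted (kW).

73.8 kW

J = π(d_o⁴ − d_i⁴)/32 = π(0.0384⁴ − 0.0200⁴)/32 = 1.978×10^-7 m⁴.
T_max = τ_allow·J/r = 8.70×10^7 × 1.978×10^-7 / 0.0192 = 896.1 N·m.
ω = 2π·13.1 = 82.31 rad/s, so P_max = T_max·ω = 7.376×10^4 W.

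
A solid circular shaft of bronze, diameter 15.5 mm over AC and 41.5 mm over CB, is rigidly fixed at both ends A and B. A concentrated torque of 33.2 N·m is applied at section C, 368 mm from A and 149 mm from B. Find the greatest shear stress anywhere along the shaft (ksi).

0.340 ksi

Compatibility: T_A·a/J_AC = T_B·b/J_CB with T_A + T_B = T₀.
J_AC = 5.67×10^-9 m⁴, J_CB = 2.91×10^-7 m⁴, so T_A = T₀·(J_AC/a)/((J_AC/a)+(J_CB/b)) = 0.2595 N·m, T_B = 32.94 N·m.
τ in each portion: τ_AC = 3.55×10^5 Pa, τ_CB = 2.35×10^6 Pa; maximum is in CB.
τ_max = T_CB·r/J = 32.94·0.0208/2.91×10^-7 = 2.347×10^6 Pa.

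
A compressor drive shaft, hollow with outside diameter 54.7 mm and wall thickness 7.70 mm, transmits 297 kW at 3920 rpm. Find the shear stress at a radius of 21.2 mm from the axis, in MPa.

23.8 MPa

ω = 2π·3920/60 = 410.5 rad/s, so T = P/ω = 297×10³ / 410.5 = 723.5 N·m.
J = π(d_o⁴ − d_i⁴)/32 = π(0.0547⁴ − 0.0393⁴)/32 = 6.447×10^-7 m⁴.
Shear stress varies linearly with radius: τ = T·r/J = 723.5 × 0.0212 / 6.447×10^-7 = 2.379×10^7 Pa.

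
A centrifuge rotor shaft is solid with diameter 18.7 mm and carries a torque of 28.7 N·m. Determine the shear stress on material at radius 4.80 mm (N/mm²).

J = πd⁴/32 = π(0.0187)⁴/32 = 1.201×10^-8 m⁴.
Shear stress varies linearly with radius: τ = T·r/J = 28.70 × 0.00480 / 1.201×10^-8 = 1.148×10^7 Pa.

11.5 N/mm²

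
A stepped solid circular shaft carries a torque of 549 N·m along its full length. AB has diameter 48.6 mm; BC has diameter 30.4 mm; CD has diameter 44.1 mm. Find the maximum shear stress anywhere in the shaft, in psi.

Under the same torque, τ_max = 16T/(πd³) is largest where d is smallest — segment BC (d = 30.4 mm).
τ_max = 16·549.0/(π·(0.0304)³) = 9.952×10^7 Pa.

14400 psi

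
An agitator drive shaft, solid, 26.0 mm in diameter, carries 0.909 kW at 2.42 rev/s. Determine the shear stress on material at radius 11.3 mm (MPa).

ω = 2π·2.42 = 15.21 rad/s, so T = P/ω = 0.909×10³ / 15.21 = 59.78 N·m.
J = πd⁴/32 = π(0.0260)⁴/32 = 4.486×10^-8 m⁴.
Shear stress varies linearly with radius: τ = T·r/J = 59.78 × 0.0113 / 4.486×10^-8 = 1.506×10^7 Pa.

15.1 MPa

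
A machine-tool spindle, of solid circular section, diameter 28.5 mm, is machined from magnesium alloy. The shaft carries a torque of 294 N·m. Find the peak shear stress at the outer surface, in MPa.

J = πd⁴/32 = π(0.0285)⁴/32 = 6.477×10^-8 m⁴.
τ_max = T·r/J = 294.0 × 0.0143 / 6.477×10^-8 = 6.468×10^7 Pa.

64.7 MPa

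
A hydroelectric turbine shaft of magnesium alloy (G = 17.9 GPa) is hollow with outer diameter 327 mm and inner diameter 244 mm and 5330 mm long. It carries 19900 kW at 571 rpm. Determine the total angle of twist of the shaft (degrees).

7.33°

ω = 2π·571/60 = 59.79 rad/s, so T = P/ω = 19900×10³ / 59.79 = 332800 N·m.
J = π(d_o⁴ − d_i⁴)/32 = π(0.327⁴ − 0.244⁴)/32 = 7.745×10^-4 m⁴.
θ = T·L/(G·J) = 332800 × 5.33 / (17.9×10⁹ × 7.745×10^-4) = 0.1279 rad.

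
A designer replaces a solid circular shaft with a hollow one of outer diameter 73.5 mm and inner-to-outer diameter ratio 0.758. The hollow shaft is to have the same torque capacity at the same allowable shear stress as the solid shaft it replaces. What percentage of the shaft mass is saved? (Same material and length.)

Equal τ_max and T ⇒ the solid shaft needs d_s³ = d_o³(1−k⁴), so d_s = 73.5·(1−0.758⁴)^(1/3) = 64.31 mm.
Area ratio A_h/A_s = d_o²(1−k²)/d_s² = (1−k²)/(1−k⁴)^(2/3) = 0.5557.
Mass saving = 1 − 0.5557 = 44.4 %.

44.4 %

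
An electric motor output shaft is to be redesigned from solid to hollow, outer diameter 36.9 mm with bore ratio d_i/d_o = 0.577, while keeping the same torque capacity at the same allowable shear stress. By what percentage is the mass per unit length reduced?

Equal τ_max and T ⇒ the solid shaft needs d_s³ = d_o³(1−k⁴), so d_s = 36.9·(1−0.577⁴)^(1/3) = 35.48 mm.
Area ratio A_h/A_s = d_o²(1−k²)/d_s² = (1−k²)/(1−k⁴)^(2/3) = 0.7214.
Mass saving = 1 − 0.7214 = 27.9 %.

27.9 %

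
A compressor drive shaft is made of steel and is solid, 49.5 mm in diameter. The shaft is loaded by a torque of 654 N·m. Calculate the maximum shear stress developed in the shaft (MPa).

27.5 MPa

J = πd⁴/32 = π(0.0495)⁴/32 = 5.894×10^-7 m⁴.
τ_max = T·r/J = 654.0 × 0.0248 / 5.894×10^-7 = 2.746×10^7 Pa.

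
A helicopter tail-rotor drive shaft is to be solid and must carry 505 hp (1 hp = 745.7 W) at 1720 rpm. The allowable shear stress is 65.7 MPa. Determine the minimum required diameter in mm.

54.5 mm

ω = 2π·1720/60 = 180.1 rad/s, so T = P/ω = 505×745.7 / 180.1 = 2091 N·m.
For a solid shaft τ_max = 16T/(πd³), so d = (16T/(π τ_allow))^(1/3) = (16·2091/(π·6.57×10^7))^(1/3) = 0.05452 m.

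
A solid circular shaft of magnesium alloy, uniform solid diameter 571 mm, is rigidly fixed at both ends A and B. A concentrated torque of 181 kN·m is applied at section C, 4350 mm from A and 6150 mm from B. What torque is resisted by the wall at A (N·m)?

With uniform GJ and both ends fixed, compatibility θ_AC = θ_CB gives T_A·a = T_B·b, together with T_A + T_B = T₀.
T_A = T₀·b/(a+b) = 181000·6150/10500 = 106000 N·m; T_B = 74990 N·m.

106000 N·m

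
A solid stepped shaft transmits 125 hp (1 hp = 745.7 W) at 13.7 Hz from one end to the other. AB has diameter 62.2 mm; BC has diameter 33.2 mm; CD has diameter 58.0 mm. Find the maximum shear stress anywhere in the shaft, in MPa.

ω = 2π·13.7 = 86.08 rad/s, so T = P/ω = 125×745.7 / 86.08 = 1083 N·m.
Under the same torque, τ_max = 16T/(πd³) is largest where d is smallest — segment BC (d = 33.2 mm).
τ_max = 16·1083/(π·(0.0332)³) = 1.507×10^8 Pa.

151 MPa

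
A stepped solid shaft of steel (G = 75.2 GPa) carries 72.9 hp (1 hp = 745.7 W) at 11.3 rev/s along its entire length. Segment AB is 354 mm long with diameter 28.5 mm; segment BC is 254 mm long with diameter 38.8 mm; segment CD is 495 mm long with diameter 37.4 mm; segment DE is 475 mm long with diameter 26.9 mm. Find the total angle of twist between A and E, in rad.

ω = 2π·11.3 = 71.00 rad/s, so T = P/ω = 72.9×745.7 / 71.00 = 765.7 N·m.
J_AB = π(0.0285)⁴/32 = 6.48×10^-8 m⁴; J_BC = π(0.0388)⁴/32 = 2.22×10^-7 m⁴; J_CD = π(0.0374)⁴/32 = 1.92×10^-7 m⁴; J_DE = π(0.0269)⁴/32 = 5.14×10^-8 m⁴.
θ = (T/G)·Σ L_i/J_i = (765.7/75.2×10⁹)·(0.354/6.48×10^-8 + 0.254/2.22×10^-7 + 0.495/1.92×10^-7 + 0.475/5.14×10^-8) = 0.1876 rad.

0.188 rad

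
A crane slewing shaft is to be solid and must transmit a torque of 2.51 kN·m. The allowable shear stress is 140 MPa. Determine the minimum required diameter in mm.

For a solid shaft τ_max = 16T/(πd³), so d = (16T/(π τ_allow))^(1/3) = (16·2510/(π·1.40×10^8))^(1/3) = 0.04503 m.

45.0 mm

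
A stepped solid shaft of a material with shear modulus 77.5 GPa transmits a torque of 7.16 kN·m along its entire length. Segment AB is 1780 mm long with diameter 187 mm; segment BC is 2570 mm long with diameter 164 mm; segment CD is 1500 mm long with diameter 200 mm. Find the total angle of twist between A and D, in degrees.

J_AB = π(0.187)⁴/32 = 1.20×10^-4 m⁴; J_BC = π(0.164)⁴/32 = 7.10×10^-5 m⁴; J_CD = π(0.200)⁴/32 = 1.57×10^-4 m⁴.
θ = (T/G)·Σ L_i/J_i = (7160/77.5×10⁹)·(1.78/1.20×10^-4 + 2.57/7.10×10^-5 + 1.50/1.57×10^-4) = 5.595×10^-3 rad.

0.321°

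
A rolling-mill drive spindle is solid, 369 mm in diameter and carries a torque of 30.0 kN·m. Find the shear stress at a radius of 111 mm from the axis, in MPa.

1.83 MPa

J = πd⁴/32 = π(0.369)⁴/32 = 1.820×10^-3 m⁴.
Shear stress varies linearly with radius: τ = T·r/J = 30000 × 0.111 / 1.820×10^-3 = 1.830×10^6 Pa.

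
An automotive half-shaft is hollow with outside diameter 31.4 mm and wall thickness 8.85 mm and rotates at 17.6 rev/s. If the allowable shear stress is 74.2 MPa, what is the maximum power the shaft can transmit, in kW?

J = π(d_o⁴ − d_i⁴)/32 = π(0.0314⁴ − 0.0137⁴)/32 = 9.198×10^-8 m⁴.
T_max = τ_allow·J/r = 7.42×10^7 × 9.198×10^-8 / 0.0157 = 434.7 N·m.
ω = 2π·17.6 = 110.6 rad/s, so P_max = T_max·ω = 4.807×10^4 W.

48.1 kW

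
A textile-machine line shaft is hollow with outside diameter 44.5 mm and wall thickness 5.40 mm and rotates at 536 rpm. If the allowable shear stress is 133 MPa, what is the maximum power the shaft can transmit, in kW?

J = π(d_o⁴ − d_i⁴)/32 = π(0.0445⁴ − 0.0337⁴)/32 = 2.584×10^-7 m⁴.
T_max = τ_allow·J/r = 1.33×10^8 × 2.584×10^-7 / 0.0222 = 1544 N·m.
ω = 2π·536/60 = 56.13 rad/s, so P_max = T_max·ω = 8.668×10^4 W.

86.7 kW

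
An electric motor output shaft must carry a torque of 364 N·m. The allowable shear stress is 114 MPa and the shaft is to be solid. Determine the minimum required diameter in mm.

For a solid shaft τ_max = 16T/(πd³), so d = (16T/(π τ_allow))^(1/3) = (16·364.0/(π·1.14×10^8))^(1/3) = 0.02534 m.

25.3 mm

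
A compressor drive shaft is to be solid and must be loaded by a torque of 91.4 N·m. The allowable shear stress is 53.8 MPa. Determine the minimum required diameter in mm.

For a solid shaft τ_max = 16T/(πd³), so d = (16T/(π τ_allow))^(1/3) = (16·91.40/(π·5.38×10^7))^(1/3) = 0.02053 m.

20.5 mm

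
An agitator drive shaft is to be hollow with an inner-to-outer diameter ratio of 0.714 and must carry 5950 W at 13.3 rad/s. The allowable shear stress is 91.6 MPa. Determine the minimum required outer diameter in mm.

32.3 mm

ω = 13.3 rad/s, so T = P/ω = 5950 / 13.30 = 447.4 N·m.
For a hollow shaft with d_i/d_o = 0.714: τ_max = 16T/(π d_o³ (1−k⁴)), so d_o = [16T/(π τ_allow (1−k⁴))]^(1/3) = [16·447.4/(π·9.16×10^7·0.7401)]^(1/3) = 0.03227 m.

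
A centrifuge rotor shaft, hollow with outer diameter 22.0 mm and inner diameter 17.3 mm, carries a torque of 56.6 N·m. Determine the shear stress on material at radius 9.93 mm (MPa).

39.6 MPa

J = π(d_o⁴ − d_i⁴)/32 = π(0.0220⁴ − 0.0173⁴)/32 = 1.420×10^-8 m⁴.
Shear stress varies linearly with radius: τ = T·r/J = 56.60 × 0.00993 / 1.420×10^-8 = 3.957×10^7 Pa.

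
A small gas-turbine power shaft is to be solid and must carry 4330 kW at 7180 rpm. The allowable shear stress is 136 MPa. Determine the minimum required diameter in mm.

60.0 mm

ω = 2π·7180/60 = 751.9 rad/s, so T = P/ω = 4330×10³ / 751.9 = 5759 N·m.
For a solid shaft τ_max = 16T/(πd³), so d = (16T/(π τ_allow))^(1/3) = (16·5759/(π·1.36×10^8))^(1/3) = 0.05997 m.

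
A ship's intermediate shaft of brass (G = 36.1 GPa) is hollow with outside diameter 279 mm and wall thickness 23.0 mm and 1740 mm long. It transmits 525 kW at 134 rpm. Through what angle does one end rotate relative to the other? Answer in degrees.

0.338°

ω = 2π·134/60 = 14.03 rad/s, so T = P/ω = 525×10³ / 14.03 = 37410 N·m.
J = π(d_o⁴ − d_i⁴)/32 = π(0.279⁴ − 0.233⁴)/32 = 3.055×10^-4 m⁴.
θ = T·L/(G·J) = 37410 × 1.74 / (36.1×10⁹ × 3.055×10^-4) = 5.903×10^-3 rad.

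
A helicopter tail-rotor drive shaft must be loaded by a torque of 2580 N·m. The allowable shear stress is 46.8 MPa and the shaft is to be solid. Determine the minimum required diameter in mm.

For a solid shaft τ_max = 16T/(πd³), so d = (16T/(π τ_allow))^(1/3) = (16·2580/(π·4.68×10^7))^(1/3) = 0.06548 m.

65.5 mm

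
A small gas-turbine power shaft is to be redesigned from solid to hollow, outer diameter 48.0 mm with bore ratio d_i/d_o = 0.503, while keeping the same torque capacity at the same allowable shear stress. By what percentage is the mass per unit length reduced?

Equal τ_max and T ⇒ the solid shaft needs d_s³ = d_o³(1−k⁴), so d_s = 48.0·(1−0.503⁴)^(1/3) = 46.95 mm.
Area ratio A_h/A_s = d_o²(1−k²)/d_s² = (1−k²)/(1−k⁴)^(2/3) = 0.7807.
Mass saving = 1 − 0.7807 = 21.9 %.

21.9 %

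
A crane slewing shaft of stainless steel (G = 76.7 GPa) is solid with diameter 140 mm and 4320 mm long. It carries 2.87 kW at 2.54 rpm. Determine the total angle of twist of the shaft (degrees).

ω = 2π·2.54/60 = 0.2660 rad/s, so T = P/ω = 2.87×10³ / 0.2660 = 10790 N·m.
J = πd⁴/32 = π(0.140)⁴/32 = 3.771×10^-5 m⁴.
θ = T·L/(G·J) = 10790 × 4.32 / (76.7×10⁹ × 3.771×10^-5) = 0.01611 rad.

0.923°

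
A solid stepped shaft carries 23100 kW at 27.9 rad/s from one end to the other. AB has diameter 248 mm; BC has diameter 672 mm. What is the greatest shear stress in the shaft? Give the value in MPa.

276 MPa

ω = 27.9 rad/s, so T = P/ω = 23100×10³ / 27.90 = 828000 N·m.
Under the same torque, τ_max = 16T/(πd³) is largest where d is smallest — segment AB (d = 248 mm).
τ_max = 16·828000/(π·(0.248)³) = 2.765×10^8 Pa.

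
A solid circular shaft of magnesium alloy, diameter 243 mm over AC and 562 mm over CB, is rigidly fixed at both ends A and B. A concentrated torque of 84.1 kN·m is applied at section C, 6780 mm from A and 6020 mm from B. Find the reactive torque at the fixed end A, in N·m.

2530 N·m

Compatibility: T_A·a/J_AC = T_B·b/J_CB with T_A + T_B = T₀.
J_AC = 3.42×10^-4 m⁴, J_CB = 9.79×10^-3 m⁴, so T_A = T₀·(J_AC/a)/((J_AC/a)+(J_CB/b)) = 2531 N·m, T_B = 81570 N·m.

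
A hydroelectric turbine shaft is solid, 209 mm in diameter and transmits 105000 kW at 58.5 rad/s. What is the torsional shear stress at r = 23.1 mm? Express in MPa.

221 MPa

ω = 58.5 rad/s, so T = P/ω = 105000×10³ / 58.50 = 1.795e6 N·m.
J = πd⁴/32 = π(0.209)⁴/32 = 1.873×10^-4 m⁴.
Shear stress varies linearly with radius: τ = T·r/J = 1.795e6 × 0.0231 / 1.873×10^-4 = 2.213×10^8 Pa.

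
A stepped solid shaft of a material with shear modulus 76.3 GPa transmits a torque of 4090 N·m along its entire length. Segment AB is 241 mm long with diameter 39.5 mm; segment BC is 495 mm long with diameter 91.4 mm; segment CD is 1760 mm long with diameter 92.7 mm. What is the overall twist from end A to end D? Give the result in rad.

J_AB = π(0.0395)⁴/32 = 2.39×10^-7 m⁴; J_BC = π(0.0914)⁴/32 = 6.85×10^-6 m⁴; J_CD = π(0.0927)⁴/32 = 7.25×10^-6 m⁴.
θ = (T/G)·Σ L_i/J_i = (4090/76.3×10⁹)·(0.241/2.39×10^-7 + 0.495/6.85×10^-6 + 1.76/7.25×10^-6) = 0.07094 rad.

0.0709 rad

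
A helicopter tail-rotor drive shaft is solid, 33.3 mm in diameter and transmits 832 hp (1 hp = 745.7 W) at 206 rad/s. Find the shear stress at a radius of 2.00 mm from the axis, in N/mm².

ω = 206 rad/s, so T = P/ω = 832×745.7 / 206.0 = 3012 N·m.
J = πd⁴/32 = π(0.0333)⁴/32 = 1.207×10^-7 m⁴.
Shear stress varies linearly with radius: τ = T·r/J = 3012 × 0.00200 / 1.207×10^-7 = 4.990×10^7 Pa.

49.9 N/mm²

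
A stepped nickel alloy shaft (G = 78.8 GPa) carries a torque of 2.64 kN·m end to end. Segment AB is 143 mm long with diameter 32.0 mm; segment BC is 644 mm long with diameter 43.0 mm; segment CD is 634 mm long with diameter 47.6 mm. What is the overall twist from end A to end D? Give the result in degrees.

J_AB = π(0.0320)⁴/32 = 1.03×10^-7 m⁴; J_BC = π(0.0430)⁴/32 = 3.36×10^-7 m⁴; J_CD = π(0.0476)⁴/32 = 5.04×10^-7 m⁴.
θ = (T/G)·Σ L_i/J_i = (2640/78.8×10⁹)·(0.143/1.03×10^-7 + 0.644/3.36×10^-7 + 0.634/5.04×10^-7) = 0.1530 rad.

8.76°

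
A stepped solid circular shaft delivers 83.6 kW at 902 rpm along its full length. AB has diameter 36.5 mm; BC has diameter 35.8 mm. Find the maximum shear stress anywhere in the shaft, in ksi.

14.2 ksi

ω = 2π·902/60 = 94.46 rad/s, so T = P/ω = 83.6×10³ / 94.46 = 885.1 N·m.
Under the same torque, τ_max = 16T/(πd³) is largest where d is smallest — segment BC (d = 35.8 mm).
τ_max = 16·885.1/(π·(0.0358)³) = 9.824×10^7 Pa.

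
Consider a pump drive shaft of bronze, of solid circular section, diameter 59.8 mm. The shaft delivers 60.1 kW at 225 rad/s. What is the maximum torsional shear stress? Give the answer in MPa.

6.36 MPa

ω = 225 rad/s, so T = P/ω = 60.1×10³ / 225.0 = 267.1 N·m.
J = πd⁴/32 = π(0.0598)⁴/32 = 1.255×10^-6 m⁴.
τ_max = T·r/J = 267.1 × 0.0299 / 1.255×10^-6 = 6.361×10^6 Pa.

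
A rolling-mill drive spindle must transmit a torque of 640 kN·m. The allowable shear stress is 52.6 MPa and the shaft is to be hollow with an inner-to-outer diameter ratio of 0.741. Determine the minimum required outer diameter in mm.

For a hollow shaft with d_i/d_o = 0.741: τ_max = 16T/(π d_o³ (1−k⁴)), so d_o = [16T/(π τ_allow (1−k⁴))]^(1/3) = [16·640000/(π·5.26×10^7·0.6985)]^(1/3) = 0.4460 m.

446 mm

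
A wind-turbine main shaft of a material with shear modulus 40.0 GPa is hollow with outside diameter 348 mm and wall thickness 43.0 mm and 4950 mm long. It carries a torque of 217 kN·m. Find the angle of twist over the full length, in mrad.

27.5 mrad

J = π(d_o⁴ − d_i⁴)/32 = π(0.348⁴ − 0.262⁴)/32 = 9.772×10^-4 m⁴.
θ = T·L/(G·J) = 217000 × 4.95 / (40.0×10⁹ × 9.772×10^-4) = 0.02748 rad.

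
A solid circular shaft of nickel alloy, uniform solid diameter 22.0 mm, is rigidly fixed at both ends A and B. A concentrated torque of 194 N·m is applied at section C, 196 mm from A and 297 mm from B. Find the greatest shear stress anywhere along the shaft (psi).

8110 psi

With uniform GJ and both ends fixed, compatibility θ_AC = θ_CB gives T_A·a = T_B·b, together with T_A + T_B = T₀.
T_A = T₀·b/(a+b) = 194.0·297/493.0 = 116.9 N·m; T_B = 77.13 N·m.
τ in each portion: τ_AC = 5.59×10^7 Pa, τ_CB = 3.69×10^7 Pa; maximum is in AC.
τ_max = T_AC·r/J = 116.9·0.0110/2.30×10^-8 = 5.590×10^7 Pa.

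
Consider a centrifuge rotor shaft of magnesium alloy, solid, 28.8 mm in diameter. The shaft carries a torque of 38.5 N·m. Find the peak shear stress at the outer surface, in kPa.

J = πd⁴/32 = π(0.0288)⁴/32 = 6.754×10^-8 m⁴.
τ_max = T·r/J = 38.50 × 0.0144 / 6.754×10^-8 = 8.208×10^6 Pa.

8210 kPa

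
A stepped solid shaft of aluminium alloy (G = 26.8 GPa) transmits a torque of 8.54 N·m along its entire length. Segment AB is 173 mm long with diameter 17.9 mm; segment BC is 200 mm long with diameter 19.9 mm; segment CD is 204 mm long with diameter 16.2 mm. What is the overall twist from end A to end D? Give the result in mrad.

19.2 mrad

J_AB = π(0.0179)⁴/32 = 1.01×10^-8 m⁴; J_BC = π(0.0199)⁴/32 = 1.54×10^-8 m⁴; J_CD = π(0.0162)⁴/32 = 6.76×10^-9 m⁴.
θ = (T/G)·Σ L_i/J_i = (8.540/26.8×10⁹)·(0.173/1.01×10^-8 + 0.200/1.54×10^-8 + 0.204/6.76×10^-9) = 0.01922 rad.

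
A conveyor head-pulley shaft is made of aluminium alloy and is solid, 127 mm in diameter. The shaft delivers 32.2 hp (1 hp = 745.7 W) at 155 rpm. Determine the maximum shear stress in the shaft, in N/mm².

3.68 N/mm²

ω = 2π·155/60 = 16.23 rad/s, so T = P/ω = 32.2×745.7 / 16.23 = 1479 N·m.
J = πd⁴/32 = π(0.127)⁴/32 = 2.554×10^-5 m⁴.
τ_max = T·r/J = 1479 × 0.0635 / 2.554×10^-5 = 3.678×10^6 Pa.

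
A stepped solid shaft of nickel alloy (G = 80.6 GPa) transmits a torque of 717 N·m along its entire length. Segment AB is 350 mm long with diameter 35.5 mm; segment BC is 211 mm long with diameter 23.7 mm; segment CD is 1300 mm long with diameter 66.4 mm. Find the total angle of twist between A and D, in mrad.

86.6 mrad

J_AB = π(0.0355)⁴/32 = 1.56×10^-7 m⁴; J_BC = π(0.0237)⁴/32 = 3.10×10^-8 m⁴; J_CD = π(0.0664)⁴/32 = 1.91×10^-6 m⁴.
θ = (T/G)·Σ L_i/J_i = (717.0/80.6×10⁹)·(0.350/1.56×10^-7 + 0.211/3.10×10^-8 + 1.30/1.91×10^-6) = 0.08663 rad.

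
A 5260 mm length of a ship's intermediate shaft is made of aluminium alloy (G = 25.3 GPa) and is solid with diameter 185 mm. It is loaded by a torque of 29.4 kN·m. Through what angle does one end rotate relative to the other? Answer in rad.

J = πd⁴/32 = π(0.185)⁴/32 = 1.150×10^-4 m⁴.
θ = T·L/(G·J) = 29400 × 5.26 / (25.3×10⁹ × 1.150×10^-4) = 0.05315 rad.

0.0532 rad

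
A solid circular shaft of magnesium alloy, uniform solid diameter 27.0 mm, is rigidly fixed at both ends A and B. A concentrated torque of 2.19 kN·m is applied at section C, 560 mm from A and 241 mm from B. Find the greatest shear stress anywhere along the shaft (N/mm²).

With uniform GJ and both ends fixed, compatibility θ_AC = θ_CB gives T_A·a = T_B·b, together with T_A + T_B = T₀.
T_A = T₀·b/(a+b) = 2190·241/801.0 = 658.9 N·m; T_B = 1531 N·m.
τ in each portion: τ_AC = 1.70×10^8 Pa, τ_CB = 3.96×10^8 Pa; maximum is in CB.
τ_max = T_CB·r/J = 1531·0.0135/5.22×10^-8 = 3.962×10^8 Pa.

396 N/mm²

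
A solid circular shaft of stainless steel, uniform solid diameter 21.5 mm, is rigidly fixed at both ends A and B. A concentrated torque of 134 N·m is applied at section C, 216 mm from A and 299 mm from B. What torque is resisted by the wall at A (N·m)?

With uniform GJ and both ends fixed, compatibility θ_AC = θ_CB gives T_A·a = T_B·b, together with T_A + T_B = T₀.
T_A = T₀·b/(a+b) = 134.0·299/515.0 = 77.80 N·m; T_B = 56.20 N·m.

77.8 N·m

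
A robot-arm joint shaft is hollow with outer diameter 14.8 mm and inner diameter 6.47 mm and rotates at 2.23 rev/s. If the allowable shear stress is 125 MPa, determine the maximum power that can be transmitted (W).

J = π(d_o⁴ − d_i⁴)/32 = π(0.0148⁴ − 0.00647⁴)/32 = 4.538×10^-9 m⁴.
T_max = τ_allow·J/r = 1.25×10^8 × 4.538×10^-9 / 0.00740 = 76.66 N·m.
ω = 2π·2.23 = 14.01 rad/s, so P_max = T_max·ω = 1074 W.

1070 W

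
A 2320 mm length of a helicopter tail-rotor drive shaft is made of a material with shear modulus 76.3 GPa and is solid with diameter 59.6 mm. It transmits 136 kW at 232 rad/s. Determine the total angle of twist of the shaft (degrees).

0.824°

ω = 232 rad/s, so T = P/ω = 136×10³ / 232.0 = 586.2 N·m.
J = πd⁴/32 = π(0.0596)⁴/32 = 1.239×10^-6 m⁴.
θ = T·L/(G·J) = 586.2 × 2.32 / (76.3×10⁹ × 1.239×10^-6) = 0.01439 rad.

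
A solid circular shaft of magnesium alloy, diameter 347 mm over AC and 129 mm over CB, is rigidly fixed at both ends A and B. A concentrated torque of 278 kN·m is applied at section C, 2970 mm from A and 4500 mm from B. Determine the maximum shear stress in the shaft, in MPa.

33.5 MPa

Compatibility: T_A·a/J_AC = T_B·b/J_CB with T_A + T_B = T₀.
J_AC = 1.42×10^-3 m⁴, J_CB = 2.72×10^-5 m⁴, so T_A = T₀·(J_AC/a)/((J_AC/a)+(J_CB/b)) = 274500 N·m, T_B = 3461 N·m.
τ in each portion: τ_AC = 3.35×10^7 Pa, τ_CB = 8.21×10^6 Pa; maximum is in AC.
τ_max = T_AC·r/J = 274500·0.173/1.42×10^-3 = 3.346×10^7 Pa.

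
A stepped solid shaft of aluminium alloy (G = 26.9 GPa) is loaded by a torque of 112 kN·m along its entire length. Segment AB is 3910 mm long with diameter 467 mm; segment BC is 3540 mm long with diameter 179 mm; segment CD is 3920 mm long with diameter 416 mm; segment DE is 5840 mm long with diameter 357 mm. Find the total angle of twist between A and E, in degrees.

J_AB = π(0.467)⁴/32 = 4.67×10^-3 m⁴; J_BC = π(0.179)⁴/32 = 1.01×10^-4 m⁴; J_CD = π(0.416)⁴/32 = 2.94×10^-3 m⁴; J_DE = π(0.357)⁴/32 = 1.59×10^-3 m⁴.
θ = (T/G)·Σ L_i/J_i = (112000/26.9×10⁹)·(3.91/4.67×10^-3 + 3.54/1.01×10^-4 + 3.92/2.94×10^-3 + 5.84/1.59×10^-3) = 0.1705 rad.

9.77°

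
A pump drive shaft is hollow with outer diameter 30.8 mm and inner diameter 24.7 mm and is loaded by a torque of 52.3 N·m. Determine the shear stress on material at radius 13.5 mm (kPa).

13600 kPa

J = π(d_o⁴ − d_i⁴)/32 = π(0.0308⁴ − 0.0247⁴)/32 = 5.181×10^-8 m⁴.
Shear stress varies linearly with radius: τ = T·r/J = 52.30 × 0.0135 / 5.181×10^-8 = 1.363×10^7 Pa.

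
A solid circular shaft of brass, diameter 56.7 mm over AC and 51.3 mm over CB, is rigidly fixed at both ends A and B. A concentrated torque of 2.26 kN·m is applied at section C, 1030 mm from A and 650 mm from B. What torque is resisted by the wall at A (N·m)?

Compatibility: T_A·a/J_AC = T_B·b/J_CB with T_A + T_B = T₀.
J_AC = 1.01×10^-6 m⁴, J_CB = 6.80×10^-7 m⁴, so T_A = T₀·(J_AC/a)/((J_AC/a)+(J_CB/b)) = 1096 N·m, T_B = 1164 N·m.

1100 N·m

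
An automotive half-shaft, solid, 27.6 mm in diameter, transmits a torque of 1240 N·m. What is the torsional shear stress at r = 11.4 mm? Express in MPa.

J = πd⁴/32 = π(0.0276)⁴/32 = 5.697×10^-8 m⁴.
Shear stress varies linearly with radius: τ = T·r/J = 1240 × 0.0114 / 5.697×10^-8 = 2.481×10^8 Pa.

248 MPa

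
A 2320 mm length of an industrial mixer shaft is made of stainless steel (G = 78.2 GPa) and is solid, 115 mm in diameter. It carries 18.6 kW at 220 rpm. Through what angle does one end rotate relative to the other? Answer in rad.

0.00139 rad

ω = 2π·220/60 = 23.04 rad/s, so T = P/ω = 18.6×10³ / 23.04 = 807.3 N·m.
J = πd⁴/32 = π(0.115)⁴/32 = 1.717×10^-5 m⁴.
θ = T·L/(G·J) = 807.3 × 2.32 / (78.2×10⁹ × 1.717×10^-5) = 1.395×10^-3 rad.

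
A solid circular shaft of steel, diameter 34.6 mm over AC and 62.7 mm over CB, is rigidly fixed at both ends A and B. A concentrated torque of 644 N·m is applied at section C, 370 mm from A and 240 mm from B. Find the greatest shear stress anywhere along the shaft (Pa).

1.26e7 Pa

Compatibility: T_A·a/J_AC = T_B·b/J_CB with T_A + T_B = T₀.
J_AC = 1.41×10^-7 m⁴, J_CB = 1.52×10^-6 m⁴, so T_A = T₀·(J_AC/a)/((J_AC/a)+(J_CB/b)) = 36.54 N·m, T_B = 607.5 N·m.
τ in each portion: τ_AC = 4.49×10^6 Pa, τ_CB = 1.26×10^7 Pa; maximum is in CB.
τ_max = T_CB·r/J = 607.5·0.0314/1.52×10^-6 = 1.255×10^7 Pa.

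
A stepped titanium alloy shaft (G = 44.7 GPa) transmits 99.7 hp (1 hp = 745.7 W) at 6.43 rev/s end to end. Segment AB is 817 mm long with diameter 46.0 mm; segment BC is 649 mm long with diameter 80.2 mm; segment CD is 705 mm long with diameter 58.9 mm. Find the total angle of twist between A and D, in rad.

0.108 rad

ω = 2π·6.43 = 40.40 rad/s, so T = P/ω = 99.7×745.7 / 40.40 = 1840 N·m.
J_AB = π(0.0460)⁴/32 = 4.40×10^-7 m⁴; J_BC = π(0.0802)⁴/32 = 4.06×10^-6 m⁴; J_CD = π(0.0589)⁴/32 = 1.18×10^-6 m⁴.
θ = (T/G)·Σ L_i/J_i = (1840/44.7×10⁹)·(0.817/4.40×10^-7 + 0.649/4.06×10^-6 + 0.705/1.18×10^-6) = 0.1077 rad.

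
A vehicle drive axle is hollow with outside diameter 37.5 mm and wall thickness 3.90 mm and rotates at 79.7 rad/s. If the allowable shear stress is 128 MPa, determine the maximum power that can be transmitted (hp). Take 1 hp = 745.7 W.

J = π(d_o⁴ − d_i⁴)/32 = π(0.0375⁴ − 0.0297⁴)/32 = 1.178×10^-7 m⁴.
T_max = τ_allow·J/r = 1.28×10^8 × 1.178×10^-7 / 0.0187 = 803.9 N·m.
ω = 79.7 rad/s, so P_max = T_max·ω = 6.407×10^4 W.

85.9 hp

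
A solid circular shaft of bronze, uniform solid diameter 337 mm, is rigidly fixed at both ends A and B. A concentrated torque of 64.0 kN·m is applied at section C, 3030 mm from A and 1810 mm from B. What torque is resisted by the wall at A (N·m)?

23900 N·m

With uniform GJ and both ends fixed, compatibility θ_AC = θ_CB gives T_A·a = T_B·b, together with T_A + T_B = T₀.
T_A = T₀·b/(a+b) = 64000·1810/4840 = 23930 N·m; T_B = 40070 N·m.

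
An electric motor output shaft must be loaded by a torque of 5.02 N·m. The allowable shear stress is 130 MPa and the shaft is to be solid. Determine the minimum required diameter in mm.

5.82 mm

For a solid shaft τ_max = 16T/(πd³), so d = (16T/(π τ_allow))^(1/3) = (16·5.020/(π·1.30×10^8))^(1/3) = 0.005815 m.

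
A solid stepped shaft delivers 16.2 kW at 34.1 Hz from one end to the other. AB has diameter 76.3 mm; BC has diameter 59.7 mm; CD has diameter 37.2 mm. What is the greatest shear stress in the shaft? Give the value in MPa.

7.48 MPa

ω = 2π·34.1 = 214.3 rad/s, so T = P/ω = 16.2×10³ / 214.3 = 75.61 N·m.
Under the same torque, τ_max = 16T/(πd³) is largest where d is smallest — segment CD (d = 37.2 mm).
τ_max = 16·75.61/(π·(0.0372)³) = 7.480×10^6 Pa.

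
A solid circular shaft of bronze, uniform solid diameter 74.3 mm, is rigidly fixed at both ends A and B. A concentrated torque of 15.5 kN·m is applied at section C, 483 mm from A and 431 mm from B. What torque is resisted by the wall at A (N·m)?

With uniform GJ and both ends fixed, compatibility θ_AC = θ_CB gives T_A·a = T_B·b, together with T_A + T_B = T₀.
T_A = T₀·b/(a+b) = 15500·431/914.0 = 7309 N·m; T_B = 8191 N·m.

7310 N·m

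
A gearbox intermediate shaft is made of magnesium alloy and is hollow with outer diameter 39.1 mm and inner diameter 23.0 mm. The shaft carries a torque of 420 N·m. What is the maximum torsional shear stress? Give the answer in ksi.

5.90 ksi

J = π(d_o⁴ − d_i⁴)/32 = π(0.0391⁴ − 0.0230⁴)/32 = 2.020×10^-7 m⁴.
τ_max = T·r/J = 420.0 × 0.0196 / 2.020×10^-7 = 4.065×10^7 Pa.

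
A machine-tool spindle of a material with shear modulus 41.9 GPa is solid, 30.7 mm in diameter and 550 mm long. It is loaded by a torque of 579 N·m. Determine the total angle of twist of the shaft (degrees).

J = πd⁴/32 = π(0.0307)⁴/32 = 8.721×10^-8 m⁴.
θ = T·L/(G·J) = 579.0 × 0.550 / (41.9×10⁹ × 8.721×10^-8) = 0.08715 rad.

4.99°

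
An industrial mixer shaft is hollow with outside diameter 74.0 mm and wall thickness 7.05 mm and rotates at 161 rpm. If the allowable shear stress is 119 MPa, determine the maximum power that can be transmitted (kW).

J = π(d_o⁴ − d_i⁴)/32 = π(0.0740⁴ − 0.0599⁴)/32 = 1.680×10^-6 m⁴.
T_max = τ_allow·J/r = 1.19×10^8 × 1.680×10^-6 / 0.0370 = 5403 N·m.
ω = 2π·161/60 = 16.86 rad/s, so P_max = T_max·ω = 9.110×10^4 W.

91.1 kW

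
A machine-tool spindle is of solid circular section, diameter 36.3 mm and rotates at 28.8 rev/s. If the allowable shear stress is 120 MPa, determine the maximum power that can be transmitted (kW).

J = πd⁴/32 = π(0.0363)⁴/32 = 1.705×10^-7 m⁴.
T_max = τ_allow·J/r = 1.20×10^8 × 1.705×10^-7 / 0.0181 = 1127 N·m.
ω = 2π·28.8 = 181.0 rad/s, so P_max = T_max·ω = 2.039×10^5 W.

204 kW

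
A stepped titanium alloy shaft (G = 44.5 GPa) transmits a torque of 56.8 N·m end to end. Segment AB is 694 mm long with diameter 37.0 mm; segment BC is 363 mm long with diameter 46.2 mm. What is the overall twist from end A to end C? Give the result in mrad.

J_AB = π(0.0370)⁴/32 = 1.84×10^-7 m⁴; J_BC = π(0.0462)⁴/32 = 4.47×10^-7 m⁴.
θ = (T/G)·Σ L_i/J_i = (56.80/44.5×10⁹)·(0.694/1.84×10^-7 + 0.363/4.47×10^-7) = 5.850×10^-3 rad.

5.85 mrad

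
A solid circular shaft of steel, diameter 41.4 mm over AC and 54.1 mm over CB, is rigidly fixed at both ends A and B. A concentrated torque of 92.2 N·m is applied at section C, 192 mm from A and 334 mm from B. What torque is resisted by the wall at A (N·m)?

Compatibility: T_A·a/J_AC = T_B·b/J_CB with T_A + T_B = T₀.
J_AC = 2.88×10^-7 m⁴, J_CB = 8.41×10^-7 m⁴, so T_A = T₀·(J_AC/a)/((J_AC/a)+(J_CB/b)) = 34.45 N·m, T_B = 57.75 N·m.

34.5 N·m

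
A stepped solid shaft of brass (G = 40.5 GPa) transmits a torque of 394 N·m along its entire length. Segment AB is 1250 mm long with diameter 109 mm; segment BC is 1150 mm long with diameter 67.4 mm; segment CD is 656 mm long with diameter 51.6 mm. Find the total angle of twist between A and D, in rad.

J_AB = π(0.109)⁴/32 = 1.39×10^-5 m⁴; J_BC = π(0.0674)⁴/32 = 2.03×10^-6 m⁴; J_CD = π(0.0516)⁴/32 = 6.96×10^-7 m⁴.
θ = (T/G)·Σ L_i/J_i = (394.0/40.5×10⁹)·(1.25/1.39×10^-5 + 1.15/2.03×10^-6 + 0.656/6.96×10^-7) = 0.01557 rad.

0.0156 rad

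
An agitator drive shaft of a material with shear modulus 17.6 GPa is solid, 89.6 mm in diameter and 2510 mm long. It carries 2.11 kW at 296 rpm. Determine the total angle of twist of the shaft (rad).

0.00153 rad

ω = 2π·296/60 = 31.00 rad/s, so T = P/ω = 2.11×10³ / 31.00 = 68.07 N·m.
J = πd⁴/32 = π(0.0896)⁴/32 = 6.327×10^-6 m⁴.
θ = T·L/(G·J) = 68.07 × 2.51 / (17.6×10⁹ × 6.327×10^-6) = 1.534×10^-3 rad.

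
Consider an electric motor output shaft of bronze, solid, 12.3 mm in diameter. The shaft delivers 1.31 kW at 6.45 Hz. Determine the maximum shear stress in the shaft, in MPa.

88.5 MPa

ω = 2π·6.45 = 40.53 rad/s, so T = P/ω = 1.31×10³ / 40.53 = 32.32 N·m.
J = πd⁴/32 = π(0.0123)⁴/32 = 2.247×10^-9 m⁴.
τ_max = T·r/J = 32.32 × 0.00615 / 2.247×10^-9 = 8.847×10^7 Pa.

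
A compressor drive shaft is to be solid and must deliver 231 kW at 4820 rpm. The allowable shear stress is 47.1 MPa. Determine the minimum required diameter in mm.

ω = 2π·4820/60 = 504.7 rad/s, so T = P/ω = 231×10³ / 504.7 = 457.7 N·m.
For a solid shaft τ_max = 16T/(πd³), so d = (16T/(π τ_allow))^(1/3) = (16·457.7/(π·4.71×10^7))^(1/3) = 0.03671 m.

36.7 mm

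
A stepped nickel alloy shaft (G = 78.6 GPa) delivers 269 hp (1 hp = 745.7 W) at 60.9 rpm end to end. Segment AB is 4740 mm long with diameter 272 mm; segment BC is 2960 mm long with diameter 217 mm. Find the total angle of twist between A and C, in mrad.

ω = 2π·60.9/60 = 6.377 rad/s, so T = P/ω = 269×745.7 / 6.377 = 31450 N·m.
J_AB = π(0.272)⁴/32 = 5.37×10^-4 m⁴; J_BC = π(0.217)⁴/32 = 2.18×10^-4 m⁴.
θ = (T/G)·Σ L_i/J_i = (31450/78.6×10⁹)·(4.74/5.37×10^-4 + 2.96/2.18×10^-4) = 8.971×10^-3 rad.

8.97 mrad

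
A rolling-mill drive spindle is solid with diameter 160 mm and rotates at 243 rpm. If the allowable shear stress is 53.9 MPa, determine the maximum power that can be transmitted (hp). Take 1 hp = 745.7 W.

1480 hp

J = πd⁴/32 = π(0.160)⁴/32 = 6.434×10^-5 m⁴.
T_max = τ_allow·J/r = 5.39×10^7 × 6.434×10^-5 / 0.0800 = 43350 N·m.
ω = 2π·243/60 = 25.45 rad/s, so P_max = T_max·ω = 1.103×10^6 W.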